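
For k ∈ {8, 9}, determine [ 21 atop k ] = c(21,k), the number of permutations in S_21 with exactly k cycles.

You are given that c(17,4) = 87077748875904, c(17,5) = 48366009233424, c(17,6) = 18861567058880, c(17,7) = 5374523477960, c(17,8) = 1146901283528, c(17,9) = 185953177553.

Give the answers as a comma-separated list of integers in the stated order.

311333643161390640, 63030812099294896

r18: T_18,5=17×48366009233424+87077748875904=909299905844112; T_18,6=17×18861567058880+48366009233424=369012649234384; T_18,7=17×5374523477960+18861567058880=110228466184200; T_18,8=17×1146901283528+5374523477960=24871845297936; T_18,9=17×185953177553+1146901283528=4308105301929
r19: T_19,6=18×369012649234384+909299905844112=7551527592063024; T_19,7=18×110228466184200+369012649234384=2353125040549984; T_19,8=18×24871845297936+110228466184200=557921681547048; T_19,9=18×4308105301929+24871845297936=102417740732658
r20: T_20,7=19×2353125040549984+7551527592063024=52260903362512720; T_20,8=19×557921681547048+2353125040549984=12953636989943896; T_20,9=19×102417740732658+557921681547048=2503858755467550
r21: T_21,8=20×12953636989943896+52260903362512720=311333643161390640; T_21,9=20×2503858755467550+12953636989943896=63030812099294896
Read c(21,8) = 311333643161390640, c(21,9) = 63030812099294896.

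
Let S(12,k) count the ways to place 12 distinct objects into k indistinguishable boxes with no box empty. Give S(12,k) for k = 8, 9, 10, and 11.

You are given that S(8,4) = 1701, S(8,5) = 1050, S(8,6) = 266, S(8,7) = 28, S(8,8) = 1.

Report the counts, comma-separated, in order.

159027, 22275, 1705, 66

row 9: T[9][5]=5·1050+1701=6951  T[9][6]=6·266+1050=2646  T[9][7]=7·28+266=462  T[9][8]=8·1+28=36  T[9][9]=9·0+1=1
row 10: T[10][6]=6·2646+6951=22827  T[10][7]=7·462+2646=5880  T[10][8]=8·36+462=750  T[10][9]=9·1+36=45  T[10][10]=10·0+1=1
row 11: T[11][7]=7·5880+22827=63987  T[11][8]=8·750+5880=11880  T[11][9]=9·45+750=1155  T[11][10]=10·1+45=55  T[11][11]=11·0+1=1
row 12: T[12][8]=8·11880+63987=159027  T[12][9]=9·1155+11880=22275  T[12][10]=10·55+1155=1705  T[12][11]=11·1+55=66
Read S(12,8) = 159027, S(12,9) = 22275, S(12,10) = 1705, S(12,11) = 66.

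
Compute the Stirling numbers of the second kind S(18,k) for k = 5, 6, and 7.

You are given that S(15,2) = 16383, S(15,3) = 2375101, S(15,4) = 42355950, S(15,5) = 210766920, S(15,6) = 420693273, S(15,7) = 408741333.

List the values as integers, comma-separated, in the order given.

28958095545, 110687251039, 197462483400

i=16: T(16,3)=16383+3·2375101=7141686 | T(16,4)=2375101+4·42355950=171798901 | T(16,5)=42355950+5·210766920=1096190550 | T(16,6)=210766920+6·420693273=2734926558 | T(16,7)=420693273+7·408741333=3281882604
i=17: T(17,4)=7141686+4·171798901=694337290 | T(17,5)=171798901+5·1096190550=5652751651 | T(17,6)=1096190550+6·2734926558=17505749898 | T(17,7)=2734926558+7·3281882604=25708104786
i=18: T(18,5)=694337290+5·5652751651=28958095545 | T(18,6)=5652751651+6·17505749898=110687251039 | T(18,7)=17505749898+7·25708104786=197462483400
Read S(18,5) = 28958095545, S(18,6) = 110687251039, S(18,7) = 197462483400.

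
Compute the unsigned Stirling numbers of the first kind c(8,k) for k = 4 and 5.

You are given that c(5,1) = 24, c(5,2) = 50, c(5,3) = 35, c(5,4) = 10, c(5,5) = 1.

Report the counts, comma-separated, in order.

6769, 1960

i=6: T(6,2)=24+5·50=274 | T(6,3)=50+5·35=225 | T(6,4)=35+5·10=85 | T(6,5)=10+5·1=15
i=7: T(7,3)=274+6·225=1624 | T(7,4)=225+6·85=735 | T(7,5)=85+6·15=175
i=8: T(8,4)=1624+7·735=6769 | T(8,5)=735+7·175=1960
Read c(8,4) = 6769, c(8,5) = 1960.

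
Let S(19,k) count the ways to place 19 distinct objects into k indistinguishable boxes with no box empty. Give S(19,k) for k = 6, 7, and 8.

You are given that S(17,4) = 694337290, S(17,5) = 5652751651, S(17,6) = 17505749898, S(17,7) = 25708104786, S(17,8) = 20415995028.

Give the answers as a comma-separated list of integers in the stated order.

693081601779, 1492924634839, 1709751003480

i=18: T(18,5)=694337290+5·5652751651=28958095545 | T(18,6)=5652751651+6·17505749898=110687251039 | T(18,7)=17505749898+7·25708104786=197462483400 | T(18,8)=25708104786+8·20415995028=189036065010
i=19: T(19,6)=28958095545+6·110687251039=693081601779 | T(19,7)=110687251039+7·197462483400=1492924634839 | T(19,8)=197462483400+8·189036065010=1709751003480
Read S(19,6) = 693081601779, S(19,7) = 1492924634839, S(19,8) = 1709751003480.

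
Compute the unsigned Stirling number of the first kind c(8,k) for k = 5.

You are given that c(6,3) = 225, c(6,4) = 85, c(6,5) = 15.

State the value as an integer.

i=7: T(7,4)=225+6·85=735 | T(7,5)=85+6·15=175
i=8: T(8,5)=735+7·175=1960
Read c(8,5) = 1960.

1960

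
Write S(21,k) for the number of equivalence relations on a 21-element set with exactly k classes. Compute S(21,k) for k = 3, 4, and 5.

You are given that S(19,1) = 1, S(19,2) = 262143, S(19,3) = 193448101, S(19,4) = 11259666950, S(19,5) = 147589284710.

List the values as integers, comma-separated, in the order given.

1742343625, 181509070050, 3791262568401

@20  (20,2):262143·2+1→524287, (20,3):193448101·3+262143→580606446, (20,4):11259666950·4+193448101→45232115901, (20,5):147589284710·5+11259666950→749206090500
@21  (21,3):580606446·3+524287→1742343625, (21,4):45232115901·4+580606446→181509070050, (21,5):749206090500·5+45232115901→3791262568401
Read S(21,3) = 1742343625, S(21,4) = 181509070050, S(21,5) = 3791262568401.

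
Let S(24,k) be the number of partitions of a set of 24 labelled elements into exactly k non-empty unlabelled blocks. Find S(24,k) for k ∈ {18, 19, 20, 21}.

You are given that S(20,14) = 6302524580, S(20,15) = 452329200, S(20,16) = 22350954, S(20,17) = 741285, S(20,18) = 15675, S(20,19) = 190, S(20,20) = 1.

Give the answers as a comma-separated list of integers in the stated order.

92484925445, 3880739170, 116972779, 2454606

[21] T[21,15]:15*452329200+6302524580=13087462580 · T[21,16]:16*22350954+452329200=809944464 · T[21,17]:17*741285+22350954=34952799 · T[21,18]:18*15675+741285=1023435 · T[21,19]:19*190+15675=19285 · T[21,20]:20*1+190=210 · T[21,21]:21*0+1=1
[22] T[22,16]:16*809944464+13087462580=26046574004 · T[22,17]:17*34952799+809944464=1404142047 · T[22,18]:18*1023435+34952799=53374629 · T[22,19]:19*19285+1023435=1389850 · T[22,20]:20*210+19285=23485 · T[22,21]:21*1+210=231
[23] T[23,17]:17*1404142047+26046574004=49916988803 · T[23,18]:18*53374629+1404142047=2364885369 · T[23,19]:19*1389850+53374629=79781779 · T[23,20]:20*23485+1389850=1859550 · T[23,21]:21*231+23485=28336
[24] T[24,18]:18*2364885369+49916988803=92484925445 · T[24,19]:19*79781779+2364885369=3880739170 · T[24,20]:20*1859550+79781779=116972779 · T[24,21]:21*28336+1859550=2454606
Read S(24,18) = 92484925445, S(24,19) = 3880739170, S(24,20) = 116972779, S(24,21) = 2454606.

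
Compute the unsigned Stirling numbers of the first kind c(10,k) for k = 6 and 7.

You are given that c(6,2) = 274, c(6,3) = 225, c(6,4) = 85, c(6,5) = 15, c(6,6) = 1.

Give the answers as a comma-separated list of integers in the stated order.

i=7: T(7,3)=274+6·225=1624 | T(7,4)=225+6·85=735 | T(7,5)=85+6·15=175 | T(7,6)=15+6·1=21 | T(7,7)=1+6·0=1
i=8: T(8,4)=1624+7·735=6769 | T(8,5)=735+7·175=1960 | T(8,6)=175+7·21=322 | T(8,7)=21+7·1=28
i=9: T(9,5)=6769+8·1960=22449 | T(9,6)=1960+8·322=4536 | T(9,7)=322+8·28=546
i=10: T(10,6)=22449+9·4536=63273 | T(10,7)=4536+9·546=9450
Read c(10,6) = 63273, c(10,7) = 9450.

63273, 9450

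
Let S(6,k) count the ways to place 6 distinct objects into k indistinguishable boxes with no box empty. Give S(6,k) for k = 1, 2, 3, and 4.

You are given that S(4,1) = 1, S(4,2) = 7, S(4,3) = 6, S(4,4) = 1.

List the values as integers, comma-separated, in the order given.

[5] T[5,1]:1*1+0=1 · T[5,2]:2*7+1=15 · T[5,3]:3*6+7=25 · T[5,4]:4*1+6=10
[6] T[6,1]:1*1+0=1 · T[6,2]:2*15+1=31 · T[6,3]:3*25+15=90 · T[6,4]:4*10+25=65
Read S(6,1) = 1, S(6,2) = 31, S(6,3) = 90, S(6,4) = 65.

1, 31, 90, 65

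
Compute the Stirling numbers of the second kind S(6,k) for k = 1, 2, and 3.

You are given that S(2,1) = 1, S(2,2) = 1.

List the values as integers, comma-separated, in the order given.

1, 31, 90

@3  (3,1):1·1+0→1, (3,2):1·2+1→3, (3,3):0·3+1→1
@4  (4,1):1·1+0→1, (4,2):3·2+1→7, (4,3):1·3+3→6
@5  (5,1):1·1+0→1, (5,2):7·2+1→15, (5,3):6·3+7→25
@6  (6,1):1·1+0→1, (6,2):15·2+1→31, (6,3):25·3+15→90
Read S(6,1) = 1, S(6,2) = 31, S(6,3) = 90.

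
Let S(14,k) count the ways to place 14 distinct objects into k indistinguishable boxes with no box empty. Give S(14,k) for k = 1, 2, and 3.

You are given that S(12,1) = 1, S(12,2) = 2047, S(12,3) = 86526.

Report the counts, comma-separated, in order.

[13] T[13,1]:1*1+0=1 · T[13,2]:2*2047+1=4095 · T[13,3]:3*86526+2047=261625
[14] T[14,1]:1*1+0=1 · T[14,2]:2*4095+1=8191 · T[14,3]:3*261625+4095=788970
Read S(14,1) = 1, S(14,2) = 8191, S(14,3) = 788970.

1, 8191, 788970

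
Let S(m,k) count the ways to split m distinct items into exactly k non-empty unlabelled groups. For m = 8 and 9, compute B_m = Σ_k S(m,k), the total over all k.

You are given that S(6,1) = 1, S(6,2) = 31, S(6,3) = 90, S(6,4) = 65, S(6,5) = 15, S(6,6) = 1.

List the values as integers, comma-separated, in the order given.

[7] T[7,1]:1*1+0=1 · T[7,2]:2*31+1=63 · T[7,3]:3*90+31=301 · T[7,4]:4*65+90=350 · T[7,5]:5*15+65=140 · T[7,6]:6*1+15=21 · T[7,7]:7*0+1=1
[8] T[8,1]:1*1+0=1 · T[8,2]:2*63+1=127 · T[8,3]:3*301+63=966 · T[8,4]:4*350+301=1701 · T[8,5]:5*140+350=1050 · T[8,6]:6*21+140=266 · T[8,7]:7*1+21=28 · T[8,8]:8*0+1=1
[9] T[9,1]:1*1+0=1 · T[9,2]:2*127+1=255 · T[9,3]:3*966+127=3025 · T[9,4]:4*1701+966=7770 · T[9,5]:5*1050+1701=6951 · T[9,6]:6*266+1050=2646 · T[9,7]:7*28+266=462 · T[9,8]:8*1+28=36 · T[9,9]:9*0+1=1
B_8 = ΣS(8,k) = 1+127+966+1701+1050+266+28+1 = 4140
B_9 = ΣS(9,k) = 1+255+3025+7770+6951+2646+462+36+1 = 21147

4140, 21147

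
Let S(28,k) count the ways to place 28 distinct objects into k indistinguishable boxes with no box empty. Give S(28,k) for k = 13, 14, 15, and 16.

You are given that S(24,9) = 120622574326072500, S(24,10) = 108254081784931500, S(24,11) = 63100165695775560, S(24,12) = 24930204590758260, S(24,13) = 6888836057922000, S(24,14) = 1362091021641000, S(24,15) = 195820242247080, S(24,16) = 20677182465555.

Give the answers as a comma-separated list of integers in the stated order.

r25: T_25,10=10×108254081784931500+120622574326072500=1203163392175387500; T_25,11=11×63100165695775560+108254081784931500=802355904438462660; T_25,12=12×24930204590758260+63100165695775560=362262620784874680; T_25,13=13×6888836057922000+24930204590758260=114485073343744260; T_25,14=14×1362091021641000+6888836057922000=25958110360896000; T_25,15=15×195820242247080+1362091021641000=4299394655347200; T_25,16=16×20677182465555+195820242247080=526655161695960
r26: T_26,11=11×802355904438462660+1203163392175387500=10029078340998476760; T_26,12=12×362262620784874680+802355904438462660=5149507353856958820; T_26,13=13×114485073343744260+362262620784874680=1850568574253550060; T_26,14=14×25958110360896000+114485073343744260=477898618396288260; T_26,15=15×4299394655347200+25958110360896000=90449030191104000; T_26,16=16×526655161695960+4299394655347200=12725877242482560
r27: T_27,12=12×5149507353856958820+10029078340998476760=71823166587281982600; T_27,13=13×1850568574253550060+5149507353856958820=29206898819153109600; T_27,14=14×477898618396288260+1850568574253550060=8541149231801585700; T_27,15=15×90449030191104000+477898618396288260=1834634071262848260; T_27,16=16×12725877242482560+90449030191104000=294063066070824960
r28: T_28,13=13×29206898819153109600+71823166587281982600=451512851236272407400; T_28,14=14×8541149231801585700+29206898819153109600=148782988064375309400; T_28,15=15×1834634071262848260+8541149231801585700=36060660300744309600; T_28,16=16×294063066070824960+1834634071262848260=6539643128396047620
Read S(28,13) = 451512851236272407400, S(28,14) = 148782988064375309400, S(28,15) = 36060660300744309600, S(28,16) = 6539643128396047620.

451512851236272407400, 148782988064375309400, 36060660300744309600, 6539643128396047620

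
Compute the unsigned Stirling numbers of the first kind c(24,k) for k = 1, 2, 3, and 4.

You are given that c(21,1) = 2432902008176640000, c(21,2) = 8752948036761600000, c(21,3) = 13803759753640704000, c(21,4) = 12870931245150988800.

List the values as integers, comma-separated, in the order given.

row 22: T[22][1]=21·2432902008176640000+0=51090942171709440000  T[22][2]=21·8752948036761600000+2432902008176640000=186244810780170240000  T[22][3]=21·13803759753640704000+8752948036761600000=298631902863216384000  T[22][4]=21·12870931245150988800+13803759753640704000=284093315901811468800
row 23: T[23][1]=22·51090942171709440000+0=1124000727777607680000  T[23][2]=22·186244810780170240000+51090942171709440000=4148476779335454720000  T[23][3]=22·298631902863216384000+186244810780170240000=6756146673770930688000  T[23][4]=22·284093315901811468800+298631902863216384000=6548684852703068697600
row 24: T[24][1]=23·1124000727777607680000+0=25852016738884976640000  T[24][2]=23·4148476779335454720000+1124000727777607680000=96538966652493066240000  T[24][3]=23·6756146673770930688000+4148476779335454720000=159539850276066860544000  T[24][4]=23·6548684852703068697600+6756146673770930688000=157375898285941510732800
Read c(24,1) = 25852016738884976640000, c(24,2) = 96538966652493066240000, c(24,3) = 159539850276066860544000, c(24,4) = 157375898285941510732800.

25852016738884976640000, 96538966652493066240000, 159539850276066860544000, 157375898285941510732800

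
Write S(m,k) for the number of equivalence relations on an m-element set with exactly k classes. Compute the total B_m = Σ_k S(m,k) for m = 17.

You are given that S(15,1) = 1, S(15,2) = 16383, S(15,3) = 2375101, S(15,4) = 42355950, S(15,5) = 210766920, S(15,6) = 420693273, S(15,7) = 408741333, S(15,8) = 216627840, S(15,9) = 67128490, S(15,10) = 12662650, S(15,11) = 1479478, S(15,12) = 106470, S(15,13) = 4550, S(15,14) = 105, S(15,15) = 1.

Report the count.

82864869804

[16] T[16,1]:1*1+0=1 · T[16,2]:2*16383+1=32767 · T[16,3]:3*2375101+16383=7141686 · T[16,4]:4*42355950+2375101=171798901 · T[16,5]:5*210766920+42355950=1096190550 · T[16,6]:6*420693273+210766920=2734926558 · T[16,7]:7*408741333+420693273=3281882604 · T[16,8]:8*216627840+408741333=2141764053 · T[16,9]:9*67128490+216627840=820784250 · T[16,10]:10*12662650+67128490=193754990 · T[16,11]:11*1479478+12662650=28936908 · T[16,12]:12*106470+1479478=2757118 · T[16,13]:13*4550+106470=165620 · T[16,14]:14*105+4550=6020 · T[16,15]:15*1+105=120 · T[16,16]:16*0+1=1
[17] T[17,1]:1*1+0=1 · T[17,2]:2*32767+1=65535 · T[17,3]:3*7141686+32767=21457825 · T[17,4]:4*171798901+7141686=694337290 · T[17,5]:5*1096190550+171798901=5652751651 · T[17,6]:6*2734926558+1096190550=17505749898 · T[17,7]:7*3281882604+2734926558=25708104786 · T[17,8]:8*2141764053+3281882604=20415995028 · T[17,9]:9*820784250+2141764053=9528822303 · T[17,10]:10*193754990+820784250=2758334150 · T[17,11]:11*28936908+193754990=512060978 · T[17,12]:12*2757118+28936908=62022324 · T[17,13]:13*165620+2757118=4910178 · T[17,14]:14*6020+165620=249900 · T[17,15]:15*120+6020=7820 · T[17,16]:16*1+120=136 · T[17,17]:17*0+1=1
B_17 = ΣS(17,k) = 1+65535+21457825+694337290+5652751651+17505749898+25708104786+20415995028+9528822303+2758334150+512060978+62022324+4910178+249900+7820+136+1 = 82864869804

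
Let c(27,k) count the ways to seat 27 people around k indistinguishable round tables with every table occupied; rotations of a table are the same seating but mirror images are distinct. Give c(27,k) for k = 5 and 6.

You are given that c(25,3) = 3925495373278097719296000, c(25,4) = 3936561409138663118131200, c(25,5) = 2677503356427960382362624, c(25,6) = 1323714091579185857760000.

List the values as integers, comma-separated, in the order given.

[26] T[26,4]:25*3936561409138663118131200+3925495373278097719296000=102339530601744675672576000 · T[26,5]:25*2677503356427960382362624+3936561409138663118131200=70874145319837672677196800 · T[26,6]:25*1323714091579185857760000+2677503356427960382362624=35770355645907606826362624
[27] T[27,5]:26*70874145319837672677196800+102339530601744675672576000=1945067308917524165279692800 · T[27,6]:26*35770355645907606826362624+70874145319837672677196800=1000903392113435450162625024
Read c(27,5) = 1945067308917524165279692800, c(27,6) = 1000903392113435450162625024.

1945067308917524165279692800, 1000903392113435450162625024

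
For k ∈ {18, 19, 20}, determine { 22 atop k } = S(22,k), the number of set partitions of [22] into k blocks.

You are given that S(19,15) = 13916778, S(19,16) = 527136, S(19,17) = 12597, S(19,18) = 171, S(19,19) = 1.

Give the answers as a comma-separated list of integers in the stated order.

53374629, 1389850, 23485

i=20: T(20,16)=13916778+16·527136=22350954 | T(20,17)=527136+17·12597=741285 | T(20,18)=12597+18·171=15675 | T(20,19)=171+19·1=190 | T(20,20)=1+20·0=1
i=21: T(21,17)=22350954+17·741285=34952799 | T(21,18)=741285+18·15675=1023435 | T(21,19)=15675+19·190=19285 | T(21,20)=190+20·1=210
i=22: T(22,18)=34952799+18·1023435=53374629 | T(22,19)=1023435+19·19285=1389850 | T(22,20)=19285+20·210=23485
Read S(22,18) = 53374629, S(22,19) = 1389850, S(22,20) = 23485.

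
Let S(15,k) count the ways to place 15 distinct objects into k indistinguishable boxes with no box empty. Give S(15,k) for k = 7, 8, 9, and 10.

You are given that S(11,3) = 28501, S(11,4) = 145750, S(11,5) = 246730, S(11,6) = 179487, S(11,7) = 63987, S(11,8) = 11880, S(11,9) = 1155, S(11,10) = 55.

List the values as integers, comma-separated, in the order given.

408741333, 216627840, 67128490, 12662650

@12  (12,4):145750·4+28501→611501, (12,5):246730·5+145750→1379400, (12,6):179487·6+246730→1323652, (12,7):63987·7+179487→627396, (12,8):11880·8+63987→159027, (12,9):1155·9+11880→22275, (12,10):55·10+1155→1705
@13  (13,5):1379400·5+611501→7508501, (13,6):1323652·6+1379400→9321312, (13,7):627396·7+1323652→5715424, (13,8):159027·8+627396→1899612, (13,9):22275·9+159027→359502, (13,10):1705·10+22275→39325
@14  (14,6):9321312·6+7508501→63436373, (14,7):5715424·7+9321312→49329280, (14,8):1899612·8+5715424→20912320, (14,9):359502·9+1899612→5135130, (14,10):39325·10+359502→752752
@15  (15,7):49329280·7+63436373→408741333, (15,8):20912320·8+49329280→216627840, (15,9):5135130·9+20912320→67128490, (15,10):752752·10+5135130→12662650
Read S(15,7) = 408741333, S(15,8) = 216627840, S(15,9) = 67128490, S(15,10) = 12662650.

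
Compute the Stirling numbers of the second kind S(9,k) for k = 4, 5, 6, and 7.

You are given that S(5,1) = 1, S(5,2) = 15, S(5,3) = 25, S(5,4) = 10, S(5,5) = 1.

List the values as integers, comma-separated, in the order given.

7770, 6951, 2646, 462

r6: T_6,1=1×1+0=1; T_6,2=2×15+1=31; T_6,3=3×25+15=90; T_6,4=4×10+25=65; T_6,5=5×1+10=15; T_6,6=6×0+1=1
r7: T_7,2=2×31+1=63; T_7,3=3×90+31=301; T_7,4=4×65+90=350; T_7,5=5×15+65=140; T_7,6=6×1+15=21; T_7,7=7×0+1=1
r8: T_8,3=3×301+63=966; T_8,4=4×350+301=1701; T_8,5=5×140+350=1050; T_8,6=6×21+140=266; T_8,7=7×1+21=28
r9: T_9,4=4×1701+966=7770; T_9,5=5×1050+1701=6951; T_9,6=6×266+1050=2646; T_9,7=7×28+266=462
Read S(9,4) = 7770, S(9,5) = 6951, S(9,6) = 2646, S(9,7) = 462.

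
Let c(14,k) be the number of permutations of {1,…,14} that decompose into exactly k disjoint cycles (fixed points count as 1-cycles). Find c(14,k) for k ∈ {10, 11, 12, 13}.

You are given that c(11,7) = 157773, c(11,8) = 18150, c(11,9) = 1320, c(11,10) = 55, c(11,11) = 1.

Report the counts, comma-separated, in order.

1474473, 91091, 3731, 91

@12  (12,8):18150·11+157773→357423, (12,9):1320·11+18150→32670, (12,10):55·11+1320→1925, (12,11):1·11+55→66, (12,12):0·11+1→1
@13  (13,9):32670·12+357423→749463, (13,10):1925·12+32670→55770, (13,11):66·12+1925→2717, (13,12):1·12+66→78, (13,13):0·12+1→1
@14  (14,10):55770·13+749463→1474473, (14,11):2717·13+55770→91091, (14,12):78·13+2717→3731, (14,13):1·13+78→91
Read c(14,10) = 1474473, c(14,11) = 91091, c(14,12) = 3731, c(14,13) = 91.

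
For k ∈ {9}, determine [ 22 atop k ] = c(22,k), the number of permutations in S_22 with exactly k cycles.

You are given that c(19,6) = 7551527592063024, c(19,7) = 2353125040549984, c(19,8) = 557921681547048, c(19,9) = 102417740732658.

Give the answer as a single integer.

1634980697246583456

row 20: T[20][7]=19·2353125040549984+7551527592063024=52260903362512720  T[20][8]=19·557921681547048+2353125040549984=12953636989943896  T[20][9]=19·102417740732658+557921681547048=2503858755467550
row 21: T[21][8]=20·12953636989943896+52260903362512720=311333643161390640  T[21][9]=20·2503858755467550+12953636989943896=63030812099294896
row 22: T[22][9]=21·63030812099294896+311333643161390640=1634980697246583456
Read c(22,9) = 1634980697246583456.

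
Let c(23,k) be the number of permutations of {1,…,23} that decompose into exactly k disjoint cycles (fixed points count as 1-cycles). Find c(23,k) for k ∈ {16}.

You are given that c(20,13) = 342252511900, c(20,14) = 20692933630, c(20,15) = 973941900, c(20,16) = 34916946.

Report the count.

row 21: T[21][14]=20·20692933630+342252511900=756111184500  T[21][15]=20·973941900+20692933630=40171771630  T[21][16]=20·34916946+973941900=1672280820
row 22: T[22][15]=21·40171771630+756111184500=1599718388730  T[22][16]=21·1672280820+40171771630=75289668850
row 23: T[23][16]=22·75289668850+1599718388730=3256091103430
Read c(23,16) = 3256091103430.

3256091103430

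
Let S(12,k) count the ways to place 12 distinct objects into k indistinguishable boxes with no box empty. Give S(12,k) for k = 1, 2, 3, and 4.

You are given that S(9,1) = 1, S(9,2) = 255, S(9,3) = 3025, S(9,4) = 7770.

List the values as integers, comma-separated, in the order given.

r10: T_10,1=1×1+0=1; T_10,2=2×255+1=511; T_10,3=3×3025+255=9330; T_10,4=4×7770+3025=34105
r11: T_11,1=1×1+0=1; T_11,2=2×511+1=1023; T_11,3=3×9330+511=28501; T_11,4=4×34105+9330=145750
r12: T_12,1=1×1+0=1; T_12,2=2×1023+1=2047; T_12,3=3×28501+1023=86526; T_12,4=4×145750+28501=611501
Read S(12,1) = 1, S(12,2) = 2047, S(12,3) = 86526, S(12,4) = 611501.

1, 2047, 86526, 611501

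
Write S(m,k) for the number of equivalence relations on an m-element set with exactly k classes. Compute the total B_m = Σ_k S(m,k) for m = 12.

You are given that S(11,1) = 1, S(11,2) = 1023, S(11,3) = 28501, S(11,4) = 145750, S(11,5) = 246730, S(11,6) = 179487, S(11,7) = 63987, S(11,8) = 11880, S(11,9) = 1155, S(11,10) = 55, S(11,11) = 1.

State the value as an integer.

i=12: T(12,1)=0+1·1=1 | T(12,2)=1+2·1023=2047 | T(12,3)=1023+3·28501=86526 | T(12,4)=28501+4·145750=611501 | T(12,5)=145750+5·246730=1379400 | T(12,6)=246730+6·179487=1323652 | T(12,7)=179487+7·63987=627396 | T(12,8)=63987+8·11880=159027 | T(12,9)=11880+9·1155=22275 | T(12,10)=1155+10·55=1705 | T(12,11)=55+11·1=66 | T(12,12)=1+12·0=1
B_12 = ΣS(12,k) = 1+2047+86526+611501+1379400+1323652+627396+159027+22275+1705+66+1 = 4213597

4213597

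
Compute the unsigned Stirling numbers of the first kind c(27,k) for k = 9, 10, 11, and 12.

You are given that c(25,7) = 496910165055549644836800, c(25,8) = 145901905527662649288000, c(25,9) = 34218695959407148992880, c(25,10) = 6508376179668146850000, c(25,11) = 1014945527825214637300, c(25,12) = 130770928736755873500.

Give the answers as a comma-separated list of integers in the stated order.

30180059720580991603896800, 6121499916241722700424880, 1025860474208872152587880, 143271701777645411127300

row 26: T[26][8]=25·145901905527662649288000+496910165055549644836800=4144457803247115877036800  T[26][9]=25·34218695959407148992880+145901905527662649288000=1001369304512841374110000  T[26][10]=25·6508376179668146850000+34218695959407148992880=196928100451110820242880  T[26][11]=25·1014945527825214637300+6508376179668146850000=31882014375298512782500  T[26][12]=25·130770928736755873500+1014945527825214637300=4284218746244111474800
row 27: T[27][9]=26·1001369304512841374110000+4144457803247115877036800=30180059720580991603896800  T[27][10]=26·196928100451110820242880+1001369304512841374110000=6121499916241722700424880  T[27][11]=26·31882014375298512782500+196928100451110820242880=1025860474208872152587880  T[27][12]=26·4284218746244111474800+31882014375298512782500=143271701777645411127300
Read c(27,9) = 30180059720580991603896800, c(27,10) = 6121499916241722700424880, c(27,11) = 1025860474208872152587880, c(27,12) = 143271701777645411127300.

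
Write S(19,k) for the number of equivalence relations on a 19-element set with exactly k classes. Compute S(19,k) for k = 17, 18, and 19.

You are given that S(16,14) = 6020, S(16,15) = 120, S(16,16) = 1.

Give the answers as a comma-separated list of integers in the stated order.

r17: T_17,15=15×120+6020=7820; T_17,16=16×1+120=136; T_17,17=17×0+1=1
r18: T_18,16=16×136+7820=9996; T_18,17=17×1+136=153; T_18,18=18×0+1=1
r19: T_19,17=17×153+9996=12597; T_19,18=18×1+153=171; T_19,19=19×0+1=1
Read S(19,17) = 12597, S(19,18) = 171, S(19,19) = 1.

12597, 171, 1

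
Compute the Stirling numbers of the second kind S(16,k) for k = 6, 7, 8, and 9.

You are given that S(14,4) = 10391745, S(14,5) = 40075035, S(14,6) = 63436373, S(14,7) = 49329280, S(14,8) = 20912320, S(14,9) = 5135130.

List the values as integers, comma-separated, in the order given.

[15] T[15,5]:5*40075035+10391745=210766920 · T[15,6]:6*63436373+40075035=420693273 · T[15,7]:7*49329280+63436373=408741333 · T[15,8]:8*20912320+49329280=216627840 · T[15,9]:9*5135130+20912320=67128490
[16] T[16,6]:6*420693273+210766920=2734926558 · T[16,7]:7*408741333+420693273=3281882604 · T[16,8]:8*216627840+408741333=2141764053 · T[16,9]:9*67128490+216627840=820784250
Read S(16,6) = 2734926558, S(16,7) = 3281882604, S(16,8) = 2141764053, S(16,9) = 820784250.

2734926558, 3281882604, 2141764053, 820784250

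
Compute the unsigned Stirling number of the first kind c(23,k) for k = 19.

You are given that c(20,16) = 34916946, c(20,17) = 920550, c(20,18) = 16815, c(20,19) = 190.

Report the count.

116896626

r21: T_21,17=20×920550+34916946=53327946; T_21,18=20×16815+920550=1256850; T_21,19=20×190+16815=20615
r22: T_22,18=21×1256850+53327946=79721796; T_22,19=21×20615+1256850=1689765
r23: T_23,19=22×1689765+79721796=116896626
Read c(23,19) = 116896626.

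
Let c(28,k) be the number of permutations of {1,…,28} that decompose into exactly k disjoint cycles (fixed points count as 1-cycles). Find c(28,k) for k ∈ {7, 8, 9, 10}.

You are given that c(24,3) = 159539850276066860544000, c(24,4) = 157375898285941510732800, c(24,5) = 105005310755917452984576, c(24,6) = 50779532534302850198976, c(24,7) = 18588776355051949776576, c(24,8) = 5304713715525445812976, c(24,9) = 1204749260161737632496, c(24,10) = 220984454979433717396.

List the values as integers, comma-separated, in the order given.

i=25: T(25,4)=159539850276066860544000+24·157375898285941510732800=3936561409138663118131200 | T(25,5)=157375898285941510732800+24·105005310755917452984576=2677503356427960382362624 | T(25,6)=105005310755917452984576+24·50779532534302850198976=1323714091579185857760000 | T(25,7)=50779532534302850198976+24·18588776355051949776576=496910165055549644836800 | T(25,8)=18588776355051949776576+24·5304713715525445812976=145901905527662649288000 | T(25,9)=5304713715525445812976+24·1204749260161737632496=34218695959407148992880 | T(25,10)=1204749260161737632496+24·220984454979433717396=6508376179668146850000
i=26: T(26,5)=3936561409138663118131200+25·2677503356427960382362624=70874145319837672677196800 | T(26,6)=2677503356427960382362624+25·1323714091579185857760000=35770355645907606826362624 | T(26,7)=1323714091579185857760000+25·496910165055549644836800=13746468217967926978680000 | T(26,8)=496910165055549644836800+25·145901905527662649288000=4144457803247115877036800 | T(26,9)=145901905527662649288000+25·34218695959407148992880=1001369304512841374110000 | T(26,10)=34218695959407148992880+25·6508376179668146850000=196928100451110820242880
i=27: T(27,6)=70874145319837672677196800+26·35770355645907606826362624=1000903392113435450162625024 | T(27,7)=35770355645907606826362624+26·13746468217967926978680000=393178529313073708272042624 | T(27,8)=13746468217967926978680000+26·4144457803247115877036800=121502371102392939781636800 | T(27,9)=4144457803247115877036800+26·1001369304512841374110000=30180059720580991603896800 | T(27,10)=1001369304512841374110000+26·196928100451110820242880=6121499916241722700424880
i=28: T(28,7)=1000903392113435450162625024+27·393178529313073708272042624=11616723683566425573507775872 | T(28,8)=393178529313073708272042624+27·121502371102392939781636800=3673742549077683082376236224 | T(28,9)=121502371102392939781636800+27·30180059720580991603896800=936363983558079713086850400 | T(28,10)=30180059720580991603896800+27·6121499916241722700424880=195460557459107504515368560
Read c(28,7) = 11616723683566425573507775872, c(28,8) = 3673742549077683082376236224, c(28,9) = 936363983558079713086850400, c(28,10) = 195460557459107504515368560.

11616723683566425573507775872, 3673742549077683082376236224, 936363983558079713086850400, 195460557459107504515368560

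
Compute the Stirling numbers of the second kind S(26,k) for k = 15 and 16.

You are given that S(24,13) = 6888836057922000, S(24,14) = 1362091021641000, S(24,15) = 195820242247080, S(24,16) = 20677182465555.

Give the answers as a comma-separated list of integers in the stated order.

r25: T_25,14=14×1362091021641000+6888836057922000=25958110360896000; T_25,15=15×195820242247080+1362091021641000=4299394655347200; T_25,16=16×20677182465555+195820242247080=526655161695960
r26: T_26,15=15×4299394655347200+25958110360896000=90449030191104000; T_26,16=16×526655161695960+4299394655347200=12725877242482560
Read S(26,15) = 90449030191104000, S(26,16) = 12725877242482560.

90449030191104000, 12725877242482560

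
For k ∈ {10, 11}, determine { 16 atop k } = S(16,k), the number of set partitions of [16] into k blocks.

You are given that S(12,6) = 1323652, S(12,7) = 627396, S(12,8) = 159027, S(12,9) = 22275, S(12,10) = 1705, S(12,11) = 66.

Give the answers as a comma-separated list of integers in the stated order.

[13] T[13,7]:7*627396+1323652=5715424 · T[13,8]:8*159027+627396=1899612 · T[13,9]:9*22275+159027=359502 · T[13,10]:10*1705+22275=39325 · T[13,11]:11*66+1705=2431
[14] T[14,8]:8*1899612+5715424=20912320 · T[14,9]:9*359502+1899612=5135130 · T[14,10]:10*39325+359502=752752 · T[14,11]:11*2431+39325=66066
[15] T[15,9]:9*5135130+20912320=67128490 · T[15,10]:10*752752+5135130=12662650 · T[15,11]:11*66066+752752=1479478
[16] T[16,10]:10*12662650+67128490=193754990 · T[16,11]:11*1479478+12662650=28936908
Read S(16,10) = 193754990, S(16,11) = 28936908.

193754990, 28936908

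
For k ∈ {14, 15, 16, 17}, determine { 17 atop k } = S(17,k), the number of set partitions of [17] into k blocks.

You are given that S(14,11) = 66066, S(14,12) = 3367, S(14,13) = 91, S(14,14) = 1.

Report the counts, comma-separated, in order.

[15] T[15,12]:12*3367+66066=106470 · T[15,13]:13*91+3367=4550 · T[15,14]:14*1+91=105 · T[15,15]:15*0+1=1
[16] T[16,13]:13*4550+106470=165620 · T[16,14]:14*105+4550=6020 · T[16,15]:15*1+105=120 · T[16,16]:16*0+1=1
[17] T[17,14]:14*6020+165620=249900 · T[17,15]:15*120+6020=7820 · T[17,16]:16*1+120=136 · T[17,17]:17*0+1=1
Read S(17,14) = 249900, S(17,15) = 7820, S(17,16) = 136, S(17,17) = 1.

249900, 7820, 136, 1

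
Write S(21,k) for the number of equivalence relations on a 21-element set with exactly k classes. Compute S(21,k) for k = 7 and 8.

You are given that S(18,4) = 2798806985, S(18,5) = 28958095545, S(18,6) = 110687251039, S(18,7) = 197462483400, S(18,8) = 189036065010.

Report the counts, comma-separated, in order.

82310957214948, 132511015347084

i=19: T(19,5)=2798806985+5·28958095545=147589284710 | T(19,6)=28958095545+6·110687251039=693081601779 | T(19,7)=110687251039+7·197462483400=1492924634839 | T(19,8)=197462483400+8·189036065010=1709751003480
i=20: T(20,6)=147589284710+6·693081601779=4306078895384 | T(20,7)=693081601779+7·1492924634839=11143554045652 | T(20,8)=1492924634839+8·1709751003480=15170932662679
i=21: T(21,7)=4306078895384+7·11143554045652=82310957214948 | T(21,8)=11143554045652+8·15170932662679=132511015347084
Read S(21,7) = 82310957214948, S(21,8) = 132511015347084.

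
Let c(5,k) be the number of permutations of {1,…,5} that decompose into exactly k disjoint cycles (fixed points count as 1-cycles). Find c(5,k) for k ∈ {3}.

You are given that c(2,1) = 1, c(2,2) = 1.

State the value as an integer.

35

@3  (3,1):1·2+0→2, (3,2):1·2+1→3, (3,3):0·2+1→1
@4  (4,2):3·3+2→11, (4,3):1·3+3→6
@5  (5,3):6·4+11→35
Read c(5,3) = 35.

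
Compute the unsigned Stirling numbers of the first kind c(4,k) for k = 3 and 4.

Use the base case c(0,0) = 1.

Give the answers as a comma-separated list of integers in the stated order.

6, 1

i=1: T(1,1)=1+0·0=1
i=2: T(2,1)=0+1·1=1 | T(2,2)=1+1·0=1
i=3: T(3,2)=1+2·1=3 | T(3,3)=1+2·0=1
i=4: T(4,3)=3+3·1=6 | T(4,4)=1+3·0=1
Read c(4,3) = 6, c(4,4) = 1.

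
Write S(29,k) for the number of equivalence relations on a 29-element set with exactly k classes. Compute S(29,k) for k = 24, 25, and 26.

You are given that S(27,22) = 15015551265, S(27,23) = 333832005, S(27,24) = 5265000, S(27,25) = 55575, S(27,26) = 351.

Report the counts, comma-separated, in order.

33738295500, 626551380, 8336601

i=28: T(28,23)=15015551265+23·333832005=22693687380 | T(28,24)=333832005+24·5265000=460192005 | T(28,25)=5265000+25·55575=6654375 | T(28,26)=55575+26·351=64701
i=29: T(29,24)=22693687380+24·460192005=33738295500 | T(29,25)=460192005+25·6654375=626551380 | T(29,26)=6654375+26·64701=8336601
Read S(29,24) = 33738295500, S(29,25) = 626551380, S(29,26) = 8336601.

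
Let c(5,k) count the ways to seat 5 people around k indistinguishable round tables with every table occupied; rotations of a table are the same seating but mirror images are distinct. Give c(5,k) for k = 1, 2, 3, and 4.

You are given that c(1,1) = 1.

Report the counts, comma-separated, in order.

24, 50, 35, 10

[2] T[2,1]:1*1+0=1 · T[2,2]:1*0+1=1
[3] T[3,1]:2*1+0=2 · T[3,2]:2*1+1=3 · T[3,3]:2*0+1=1
[4] T[4,1]:3*2+0=6 · T[4,2]:3*3+2=11 · T[4,3]:3*1+3=6 · T[4,4]:3*0+1=1
[5] T[5,1]:4*6+0=24 · T[5,2]:4*11+6=50 · T[5,3]:4*6+11=35 · T[5,4]:4*1+6=10
Read c(5,1) = 24, c(5,2) = 50, c(5,3) = 35, c(5,4) = 10.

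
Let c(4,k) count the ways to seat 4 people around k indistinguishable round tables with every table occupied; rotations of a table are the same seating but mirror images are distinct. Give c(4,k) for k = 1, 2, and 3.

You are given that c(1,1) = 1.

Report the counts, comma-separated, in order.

r2: T_2,1=1×1+0=1; T_2,2=1×0+1=1
r3: T_3,1=2×1+0=2; T_3,2=2×1+1=3; T_3,3=2×0+1=1
r4: T_4,1=3×2+0=6; T_4,2=3×3+2=11; T_4,3=3×1+3=6
Read c(4,1) = 6, c(4,2) = 11, c(4,3) = 6.

6, 11, 6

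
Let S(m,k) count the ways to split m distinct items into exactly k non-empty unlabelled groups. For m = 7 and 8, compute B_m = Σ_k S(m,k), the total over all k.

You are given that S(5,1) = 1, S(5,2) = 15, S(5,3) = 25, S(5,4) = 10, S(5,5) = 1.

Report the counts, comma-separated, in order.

i=6: T(6,1)=0+1·1=1 | T(6,2)=1+2·15=31 | T(6,3)=15+3·25=90 | T(6,4)=25+4·10=65 | T(6,5)=10+5·1=15 | T(6,6)=1+6·0=1
i=7: T(7,1)=0+1·1=1 | T(7,2)=1+2·31=63 | T(7,3)=31+3·90=301 | T(7,4)=90+4·65=350 | T(7,5)=65+5·15=140 | T(7,6)=15+6·1=21 | T(7,7)=1+7·0=1
i=8: T(8,1)=0+1·1=1 | T(8,2)=1+2·63=127 | T(8,3)=63+3·301=966 | T(8,4)=301+4·350=1701 | T(8,5)=350+5·140=1050 | T(8,6)=140+6·21=266 | T(8,7)=21+7·1=28 | T(8,8)=1+8·0=1
B_7 = ΣS(7,k) = 1+63+301+350+140+21+1 = 877
B_8 = ΣS(8,k) = 1+127+966+1701+1050+266+28+1 = 4140

877, 4140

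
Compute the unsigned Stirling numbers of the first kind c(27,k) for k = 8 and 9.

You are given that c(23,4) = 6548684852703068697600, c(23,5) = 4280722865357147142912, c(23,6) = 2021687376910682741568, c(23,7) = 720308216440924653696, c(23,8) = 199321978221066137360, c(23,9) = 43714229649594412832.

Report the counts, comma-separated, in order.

[24] T[24,5]:23*4280722865357147142912+6548684852703068697600=105005310755917452984576 · T[24,6]:23*2021687376910682741568+4280722865357147142912=50779532534302850198976 · T[24,7]:23*720308216440924653696+2021687376910682741568=18588776355051949776576 · T[24,8]:23*199321978221066137360+720308216440924653696=5304713715525445812976 · T[24,9]:23*43714229649594412832+199321978221066137360=1204749260161737632496
[25] T[25,6]:24*50779532534302850198976+105005310755917452984576=1323714091579185857760000 · T[25,7]:24*18588776355051949776576+50779532534302850198976=496910165055549644836800 · T[25,8]:24*5304713715525445812976+18588776355051949776576=145901905527662649288000 · T[25,9]:24*1204749260161737632496+5304713715525445812976=34218695959407148992880
[26] T[26,7]:25*496910165055549644836800+1323714091579185857760000=13746468217967926978680000 · T[26,8]:25*145901905527662649288000+496910165055549644836800=4144457803247115877036800 · T[26,9]:25*34218695959407148992880+145901905527662649288000=1001369304512841374110000
[27] T[27,8]:26*4144457803247115877036800+13746468217967926978680000=121502371102392939781636800 · T[27,9]:26*1001369304512841374110000+4144457803247115877036800=30180059720580991603896800
Read c(27,8) = 121502371102392939781636800, c(27,9) = 30180059720580991603896800.

121502371102392939781636800, 30180059720580991603896800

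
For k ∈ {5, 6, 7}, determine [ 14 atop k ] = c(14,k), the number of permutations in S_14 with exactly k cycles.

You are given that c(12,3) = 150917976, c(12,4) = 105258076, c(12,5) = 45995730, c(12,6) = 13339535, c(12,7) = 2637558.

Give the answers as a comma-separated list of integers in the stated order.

9957703756, 3336118786, 790943153

r13: T_13,4=12×105258076+150917976=1414014888; T_13,5=12×45995730+105258076=657206836; T_13,6=12×13339535+45995730=206070150; T_13,7=12×2637558+13339535=44990231
r14: T_14,5=13×657206836+1414014888=9957703756; T_14,6=13×206070150+657206836=3336118786; T_14,7=13×44990231+206070150=790943153
Read c(14,5) = 9957703756, c(14,6) = 3336118786, c(14,7) = 790943153.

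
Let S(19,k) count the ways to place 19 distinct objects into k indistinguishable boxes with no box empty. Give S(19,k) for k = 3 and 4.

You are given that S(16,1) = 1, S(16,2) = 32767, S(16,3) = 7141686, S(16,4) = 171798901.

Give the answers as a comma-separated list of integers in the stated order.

r17: T_17,1=1×1+0=1; T_17,2=2×32767+1=65535; T_17,3=3×7141686+32767=21457825; T_17,4=4×171798901+7141686=694337290
r18: T_18,2=2×65535+1=131071; T_18,3=3×21457825+65535=64439010; T_18,4=4×694337290+21457825=2798806985
r19: T_19,3=3×64439010+131071=193448101; T_19,4=4×2798806985+64439010=11259666950
Read S(19,3) = 193448101, S(19,4) = 11259666950.

193448101, 11259666950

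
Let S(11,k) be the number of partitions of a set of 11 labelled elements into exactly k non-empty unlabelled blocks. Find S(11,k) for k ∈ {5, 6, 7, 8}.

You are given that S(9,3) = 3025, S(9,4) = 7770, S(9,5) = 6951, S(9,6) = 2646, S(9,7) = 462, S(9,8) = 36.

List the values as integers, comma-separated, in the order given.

[10] T[10,4]:4*7770+3025=34105 · T[10,5]:5*6951+7770=42525 · T[10,6]:6*2646+6951=22827 · T[10,7]:7*462+2646=5880 · T[10,8]:8*36+462=750
[11] T[11,5]:5*42525+34105=246730 · T[11,6]:6*22827+42525=179487 · T[11,7]:7*5880+22827=63987 · T[11,8]:8*750+5880=11880
Read S(11,5) = 246730, S(11,6) = 179487, S(11,7) = 63987, S(11,8) = 11880.

246730, 179487, 63987, 11880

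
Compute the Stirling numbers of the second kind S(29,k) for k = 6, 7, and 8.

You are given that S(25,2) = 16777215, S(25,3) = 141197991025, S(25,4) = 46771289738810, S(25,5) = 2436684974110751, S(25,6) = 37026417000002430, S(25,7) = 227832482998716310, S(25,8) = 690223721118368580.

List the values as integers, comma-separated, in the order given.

row 26: T[26][3]=3·141197991025+16777215=423610750290  T[26][4]=4·46771289738810+141197991025=187226356946265  T[26][5]=5·2436684974110751+46771289738810=12230196160292565  T[26][6]=6·37026417000002430+2436684974110751=224595186974125331  T[26][7]=7·227832482998716310+37026417000002430=1631853797991016600  T[26][8]=8·690223721118368580+227832482998716310=5749622251945664950
row 27: T[27][4]=4·187226356946265+423610750290=749329038535350  T[27][5]=5·12230196160292565+187226356946265=61338207158409090  T[27][6]=6·224595186974125331+12230196160292565=1359801318005044551  T[27][7]=7·1631853797991016600+224595186974125331=11647571772911241531  T[27][8]=8·5749622251945664950+1631853797991016600=47628831813556336200
row 28: T[28][5]=5·61338207158409090+749329038535350=307440364830580800  T[28][6]=6·1359801318005044551+61338207158409090=8220146115188676396  T[28][7]=7·11647571772911241531+1359801318005044551=82892803728383735268  T[28][8]=8·47628831813556336200+11647571772911241531=392678226281361931131
row 29: T[29][6]=6·8220146115188676396+307440364830580800=49628317055962639176  T[29][7]=7·82892803728383735268+8220146115188676396=588469772213874823272  T[29][8]=8·392678226281361931131+82892803728383735268=3224318613979279184316
Read S(29,6) = 49628317055962639176, S(29,7) = 588469772213874823272, S(29,8) = 3224318613979279184316.

49628317055962639176, 588469772213874823272, 3224318613979279184316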